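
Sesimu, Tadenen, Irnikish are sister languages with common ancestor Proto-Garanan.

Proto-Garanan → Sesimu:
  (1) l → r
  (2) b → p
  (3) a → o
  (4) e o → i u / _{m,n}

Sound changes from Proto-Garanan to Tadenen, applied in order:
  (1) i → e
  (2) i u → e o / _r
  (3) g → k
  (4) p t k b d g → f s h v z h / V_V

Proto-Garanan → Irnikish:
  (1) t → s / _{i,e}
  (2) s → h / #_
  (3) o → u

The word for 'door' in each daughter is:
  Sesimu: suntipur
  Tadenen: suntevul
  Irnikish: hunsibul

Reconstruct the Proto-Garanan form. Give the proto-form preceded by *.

*suntibul

Position 6: Sesimu has p, Tadenen has v, Irnikish has b. Irnikish preserves b here (none of its changes turn any other segment into b), so the proto-segment is *b.
Position 5: Sesimu has i, Tadenen has e, Irnikish has i. Irnikish preserves i here (none of its changes turn any other segment into i), so the proto-segment is *i.
Verify the candidate proto-form against each daughter:
Sesimu: *suntibul > suntibur > suntipur  (by unconditioned shift, unconditioned shift)
Tadenen: *suntibul
  suntibul → suntebul   [vowel merger]
  suntebul (rule 2 does not apply)
  suntebul (rule 3 does not apply)
  suntebul → suntevul   [intervocalic lenition]
  giving Tadenen suntevul.
Irnikish: *suntibul
  suntibul → sunsibul   [palatalisation]
  sunsibul → hunsibul   [debuccalisation]
  hunsibul (rule 3 does not apply)
  giving Irnikish hunsibul.
*suntibul is the unique common source.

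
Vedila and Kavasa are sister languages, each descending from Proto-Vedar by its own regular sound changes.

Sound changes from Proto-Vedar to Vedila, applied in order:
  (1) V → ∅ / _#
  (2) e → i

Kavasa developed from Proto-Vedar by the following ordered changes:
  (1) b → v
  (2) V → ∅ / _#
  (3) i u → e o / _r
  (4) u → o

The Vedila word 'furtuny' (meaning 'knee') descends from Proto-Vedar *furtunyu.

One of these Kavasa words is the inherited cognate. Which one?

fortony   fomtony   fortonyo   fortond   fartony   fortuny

Kavasa: *furtunyu > furtuny > fortuny > fortony  (by apocope, pre-rhotic lowering, vowel merger)
Among the options, 'fortony' alone shows every Kavasa change applied in order.

fortony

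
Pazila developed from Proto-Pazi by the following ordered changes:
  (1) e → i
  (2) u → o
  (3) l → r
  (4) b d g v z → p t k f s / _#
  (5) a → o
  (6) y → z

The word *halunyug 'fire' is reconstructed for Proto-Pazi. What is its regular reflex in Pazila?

horonzok

Pazila: *halunyug > halonyog > haronyog > haronyok > horonyok > horonzok  (by vowel merger, unconditioned shift, final devoicing, vowel merger, unconditioned shift)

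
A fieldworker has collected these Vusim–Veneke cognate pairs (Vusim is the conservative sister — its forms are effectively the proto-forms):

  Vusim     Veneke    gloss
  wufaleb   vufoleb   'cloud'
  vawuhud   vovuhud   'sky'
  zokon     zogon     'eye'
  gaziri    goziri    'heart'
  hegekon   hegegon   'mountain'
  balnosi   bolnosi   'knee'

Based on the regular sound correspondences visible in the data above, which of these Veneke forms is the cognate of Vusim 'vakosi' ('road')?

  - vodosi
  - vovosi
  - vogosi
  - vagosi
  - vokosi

wufaleb ~ vufoleb, vawuhud ~ vovuhud — Vusim a corresponds to Veneke o after a consonant, before a consonant other than r, m, n, p, b, f, v.
zokon ~ zogon, hegekon ~ hegegon — Vusim k corresponds to Veneke g between vowels (before a back vowel).
Applying these to Vusim 'vakosi':
  vakosi → vokosi   (a→o after a consonant, before a consonant other than r, m, n, p, b, f, v)
  vokosi → vogosi   (k→g between vowels (before a back vowel))
So the Veneke cognate is 'vogosi'.

vogosi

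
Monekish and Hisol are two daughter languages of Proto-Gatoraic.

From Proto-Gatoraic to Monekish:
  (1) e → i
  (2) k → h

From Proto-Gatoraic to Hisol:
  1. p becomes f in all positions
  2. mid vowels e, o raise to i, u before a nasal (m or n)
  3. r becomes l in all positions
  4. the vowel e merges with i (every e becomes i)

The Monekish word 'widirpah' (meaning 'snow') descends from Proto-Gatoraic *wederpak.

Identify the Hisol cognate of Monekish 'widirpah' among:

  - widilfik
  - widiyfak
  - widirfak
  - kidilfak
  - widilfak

widilfak

Hisol: *wederpak
  wederpak → wederfak   [unconditioned shift]
  wederfak (rule 2 does not apply)
  wederfak → wedelfak   [unconditioned shift]
  wedelfak → widilfak   [vowel merger]
  giving Hisol widilfak.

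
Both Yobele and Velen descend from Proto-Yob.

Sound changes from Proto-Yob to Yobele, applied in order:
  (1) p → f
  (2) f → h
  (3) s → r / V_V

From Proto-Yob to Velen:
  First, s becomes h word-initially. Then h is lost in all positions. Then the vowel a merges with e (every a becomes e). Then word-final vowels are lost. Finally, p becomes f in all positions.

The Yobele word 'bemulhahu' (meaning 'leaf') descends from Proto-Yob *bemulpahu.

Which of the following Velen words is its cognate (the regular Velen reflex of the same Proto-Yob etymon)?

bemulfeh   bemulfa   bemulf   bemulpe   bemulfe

bemulfe

Velen: *bemulpahu
  bemulpahu (rule 1 does not apply)
  bemulpahu → bemulpau   [h-loss]
  bemulpau → bemulpeu   [vowel merger]
  bemulpeu → bemulpe   [apocope]
  bemulpe → bemulfe   [unconditioned shift]
  giving Velen bemulfe.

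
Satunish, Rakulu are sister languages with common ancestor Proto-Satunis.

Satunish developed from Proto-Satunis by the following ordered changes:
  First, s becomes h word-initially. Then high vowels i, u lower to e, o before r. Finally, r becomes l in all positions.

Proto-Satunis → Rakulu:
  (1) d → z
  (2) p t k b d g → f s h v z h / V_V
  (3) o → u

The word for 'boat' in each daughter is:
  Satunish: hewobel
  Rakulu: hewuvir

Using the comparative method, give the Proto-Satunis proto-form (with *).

Position 6: Satunish has e, Rakulu has i. Rakulu preserves i here (none of its changes turn any other segment into i), so the proto-segment is *i.
Position 7: Satunish has l, Rakulu has r. Rakulu preserves r here (none of its changes turn any other segment into r), so the proto-segment is *r.
Verify the candidate proto-form against each daughter:
Satunish: *hewobir
  hewobir (rule 1 does not apply)
  hewobir → hewober   [pre-rhotic lowering]
  hewober → hewobel   [unconditioned shift]
  giving Satunish hewobel.
Rakulu: start from *hewobir.
  rule 1: no change — hewobir
  rule 2 (intervocalic lenition): hewobir → hewovir
  rule 3 (vowel merger): hewovir → hewuvir
  ⇒ Rakulu hewuvir
Only *hewobir yields all of Satunish hewobel, Rakulu hewuvir.

*hewobir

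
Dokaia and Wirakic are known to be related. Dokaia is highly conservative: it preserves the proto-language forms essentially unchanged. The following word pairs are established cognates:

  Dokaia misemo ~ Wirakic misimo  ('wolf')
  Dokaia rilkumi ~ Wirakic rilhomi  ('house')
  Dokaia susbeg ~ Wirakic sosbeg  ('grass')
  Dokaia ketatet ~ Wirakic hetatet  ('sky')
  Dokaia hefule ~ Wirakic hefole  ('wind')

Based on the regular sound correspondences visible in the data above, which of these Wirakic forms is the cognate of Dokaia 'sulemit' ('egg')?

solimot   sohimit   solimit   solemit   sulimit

solimit

susbeg ~ sosbeg, hefule ~ hefole — Dokaia u corresponds to Wirakic o after a consonant, before a consonant other than r, m, n, p, b, f, v.
misemo ~ misimo — Dokaia e corresponds to Wirakic i after a consonant, before a nasal.
Applying these to Dokaia 'sulemit':
  sulemit → solemit   (u→o after a consonant, before a consonant other than r, m, n, p, b, f, v)
  solemit → solimit   (e→i after a consonant, before a nasal)
So the Wirakic cognate is 'solimit'.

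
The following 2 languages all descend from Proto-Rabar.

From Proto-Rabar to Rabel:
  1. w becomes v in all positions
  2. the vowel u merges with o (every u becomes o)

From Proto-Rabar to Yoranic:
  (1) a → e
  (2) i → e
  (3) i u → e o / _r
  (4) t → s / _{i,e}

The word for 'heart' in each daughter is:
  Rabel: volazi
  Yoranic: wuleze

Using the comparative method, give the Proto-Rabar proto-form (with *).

*wulazi

Position 1: Rabel has v, Yoranic has w. Yoranic preserves w here (none of its changes turn any other segment into w), so the proto-segment is *w.
Position 2: Rabel has o, Yoranic has u. Yoranic preserves u here (none of its changes turn any other segment into u), so the proto-segment is *u.
Verify the candidate proto-form against each daughter:
Rabel: *wulazi > vulazi > volazi  (by unconditioned shift, vowel merger)
Yoranic: *wulazi > wulezi > wuleze  (by vowel merger, vowel merger)
No other proto-form is consistent with every reflex, so the reconstruction is *wulazi.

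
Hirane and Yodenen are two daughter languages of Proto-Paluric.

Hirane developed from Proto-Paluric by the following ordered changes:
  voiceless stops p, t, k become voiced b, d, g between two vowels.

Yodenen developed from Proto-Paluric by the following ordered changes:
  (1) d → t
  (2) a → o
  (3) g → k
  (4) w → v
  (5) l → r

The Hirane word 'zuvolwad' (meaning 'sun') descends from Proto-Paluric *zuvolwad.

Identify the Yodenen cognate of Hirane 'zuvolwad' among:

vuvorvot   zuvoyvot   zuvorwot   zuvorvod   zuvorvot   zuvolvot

Yodenen: start from *zuvolwad.
  rule 1 (unconditioned shift): zuvolwad → zuvolwat
  rule 2 (vowel merger): zuvolwat → zuvolwot
  rule 3: no change — zuvolwot
  rule 4 (unconditioned shift): zuvolwot → zuvolvot
  rule 5 (unconditioned shift): zuvolvot → zuvorvot
  ⇒ Yodenen zuvorvot
Among the options, 'zuvorvot' alone shows every Yodenen change applied in order.

zuvorvot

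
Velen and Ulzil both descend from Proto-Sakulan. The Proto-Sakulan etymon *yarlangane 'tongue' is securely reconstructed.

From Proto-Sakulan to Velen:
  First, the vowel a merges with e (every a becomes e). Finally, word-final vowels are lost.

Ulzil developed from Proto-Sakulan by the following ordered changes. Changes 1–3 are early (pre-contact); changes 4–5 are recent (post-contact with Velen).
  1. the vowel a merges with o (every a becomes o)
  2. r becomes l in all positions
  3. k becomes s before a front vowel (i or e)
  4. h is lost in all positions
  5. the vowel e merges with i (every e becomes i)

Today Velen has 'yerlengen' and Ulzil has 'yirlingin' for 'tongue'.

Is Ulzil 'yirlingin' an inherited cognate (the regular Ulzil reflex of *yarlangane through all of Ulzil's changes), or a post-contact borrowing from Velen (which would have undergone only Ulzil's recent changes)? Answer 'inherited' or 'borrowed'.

If inherited, *yarlangane would pass through all of Ulzil's changes:
Ulzil: start from *yarlangane.
  rule 1 (vowel merger): yarlangane → yorlongone
  rule 2 (unconditioned shift): yorlongone → yollongone
  rule 3: no change — yollongone
  rule 4: no change — yollongone
  rule 5 (vowel merger): yollongone → yollongoni
  ⇒ Ulzil yollongoni
If borrowed from Velen 'yerlengen' after the early changes, it would undergo only the recent ones:
  rule 4 (h-loss): no change (yerlengen)
  rule 5 (vowel merger): yerlengen → yirlingin
  ⇒ as a loan: yirlingin
Ulzil 'yirlingin' matches the loan outcome 'yirlingin', not the inherited 'yollongoni' — it skipped the early Ulzil changes, so it was borrowed from Velen.

borrowed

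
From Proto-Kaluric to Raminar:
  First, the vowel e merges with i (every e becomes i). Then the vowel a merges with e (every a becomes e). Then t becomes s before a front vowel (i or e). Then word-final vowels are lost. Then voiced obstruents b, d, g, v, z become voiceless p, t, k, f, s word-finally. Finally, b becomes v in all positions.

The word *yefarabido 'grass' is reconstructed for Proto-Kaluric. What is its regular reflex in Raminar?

yiferevit

Raminar: start from *yefarabido.
  rule 1 (vowel merger): yefarabido → yifarabido
  rule 2 (vowel merger): yifarabido → yiferebido
  rule 3: no change — yiferebido
  rule 4 (apocope): yiferebido → yiferebid
  rule 5 (final devoicing): yiferebid → yiferebit
  rule 6 (unconditioned shift): yiferebit → yiferevit
  ⇒ Raminar yiferevit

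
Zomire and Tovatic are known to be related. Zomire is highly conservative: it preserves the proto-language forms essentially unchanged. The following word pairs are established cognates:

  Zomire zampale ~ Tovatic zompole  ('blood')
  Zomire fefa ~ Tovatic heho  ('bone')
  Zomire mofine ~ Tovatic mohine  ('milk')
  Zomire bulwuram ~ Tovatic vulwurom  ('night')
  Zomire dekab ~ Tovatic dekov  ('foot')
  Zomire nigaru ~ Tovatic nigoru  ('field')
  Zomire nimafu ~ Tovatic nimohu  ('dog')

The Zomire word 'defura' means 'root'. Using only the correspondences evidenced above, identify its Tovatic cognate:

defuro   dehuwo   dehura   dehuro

nimafu ~ nimohu — Zomire f corresponds to Tovatic h between vowels (before a back vowel).
fefa ~ heho — Zomire a corresponds to Tovatic o word-finally.
Applying these to Zomire 'defura':
  defura → dehura   (f→h between vowels (before a back vowel))
  dehura → dehuro   (a→o word-finally)
So the Tovatic cognate is 'dehuro'.

dehuro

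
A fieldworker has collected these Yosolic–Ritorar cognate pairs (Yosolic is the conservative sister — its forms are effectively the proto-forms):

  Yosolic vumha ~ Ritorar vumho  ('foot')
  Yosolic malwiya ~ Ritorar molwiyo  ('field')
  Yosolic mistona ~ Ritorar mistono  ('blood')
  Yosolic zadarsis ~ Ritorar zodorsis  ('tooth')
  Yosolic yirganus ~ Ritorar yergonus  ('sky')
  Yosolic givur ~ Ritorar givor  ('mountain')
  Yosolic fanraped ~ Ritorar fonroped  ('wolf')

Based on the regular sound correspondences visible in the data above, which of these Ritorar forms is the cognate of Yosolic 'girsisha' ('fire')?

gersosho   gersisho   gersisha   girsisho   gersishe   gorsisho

yirganus ~ yergonus — Yosolic i corresponds to Ritorar e after a consonant, before r.
vumha ~ vumho, malwiya ~ molwiyo — Yosolic a corresponds to Ritorar o word-finally.
Applying these to Yosolic 'girsisha':
  girsisha → gersisha   (i→e after a consonant, before r)
  gersisha → gersisho   (a→o word-finally)
So the Ritorar cognate is 'gersisho'.

gersisho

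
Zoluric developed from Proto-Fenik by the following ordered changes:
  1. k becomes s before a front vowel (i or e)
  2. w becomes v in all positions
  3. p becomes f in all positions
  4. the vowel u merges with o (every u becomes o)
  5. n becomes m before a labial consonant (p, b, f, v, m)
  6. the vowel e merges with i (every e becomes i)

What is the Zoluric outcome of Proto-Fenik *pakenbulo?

Zoluric: start from *pakenbulo.
  rule 1 (palatalisation): pakenbulo → pasenbulo
  rule 2: no change — pasenbulo
  rule 3 (unconditioned shift): pasenbulo → fasenbulo
  rule 4 (vowel merger): fasenbulo → fasenbolo
  rule 5 (nasal place assimilation): fasenbolo → fasembolo
  rule 6 (vowel merger): fasembolo → fasimbolo
  ⇒ Zoluric fasimbolo

fasimbolo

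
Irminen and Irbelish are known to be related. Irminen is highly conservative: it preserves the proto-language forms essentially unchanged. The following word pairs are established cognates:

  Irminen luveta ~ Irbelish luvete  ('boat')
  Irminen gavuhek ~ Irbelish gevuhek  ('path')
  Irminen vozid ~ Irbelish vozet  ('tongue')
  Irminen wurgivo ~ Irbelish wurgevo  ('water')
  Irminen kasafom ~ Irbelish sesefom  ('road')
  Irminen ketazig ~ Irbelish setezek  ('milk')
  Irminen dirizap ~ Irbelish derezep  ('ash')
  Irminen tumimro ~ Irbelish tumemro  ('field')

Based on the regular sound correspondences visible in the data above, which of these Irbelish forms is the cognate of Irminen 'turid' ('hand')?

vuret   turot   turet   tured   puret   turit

vozid ~ vozet, ketazig ~ setezek — Irminen i corresponds to Irbelish e after a consonant, before a consonant other than r, m, n, p, b, f, v.
vozid ~ vozet — Irminen d corresponds to Irbelish t word-finally.
Applying these to Irminen 'turid':
  turid → tured   (i→e after a consonant, before a consonant other than r, m, n, p, b, f, v)
  tured → turet   (d→t word-finally)
So the Irbelish cognate is 'turet'.

turet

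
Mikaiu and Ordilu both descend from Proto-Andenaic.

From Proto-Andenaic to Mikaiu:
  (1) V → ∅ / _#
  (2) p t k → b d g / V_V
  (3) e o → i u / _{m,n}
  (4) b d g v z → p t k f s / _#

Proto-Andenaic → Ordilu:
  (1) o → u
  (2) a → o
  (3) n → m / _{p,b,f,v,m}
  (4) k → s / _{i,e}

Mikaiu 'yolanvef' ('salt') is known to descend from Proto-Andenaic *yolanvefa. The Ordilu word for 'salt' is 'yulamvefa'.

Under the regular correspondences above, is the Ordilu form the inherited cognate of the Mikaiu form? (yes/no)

no

Derive the expected Ordilu reflex of *yolanvefa:
Ordilu: *yolanvefa
  yolanvefa → yulanvefa   [vowel merger]
  yulanvefa → yulonvefo   [vowel merger]
  yulonvefo → yulomvefo   [nasal place assimilation]
  yulomvefo (rule 4 does not apply)
  giving Ordilu yulomvefo.
The regular Ordilu reflex would be 'yulomvefo', but the attested form is 'yulamvefa'. The correspondence is irregular, so they are not cognates (the Ordilu form has a different source).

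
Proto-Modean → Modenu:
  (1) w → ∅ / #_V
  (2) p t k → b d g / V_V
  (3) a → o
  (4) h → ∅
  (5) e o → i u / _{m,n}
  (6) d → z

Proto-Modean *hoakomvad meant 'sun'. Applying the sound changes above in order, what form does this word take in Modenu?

oogumvoz

Modenu: start from *hoakomvad.
  rule 1: no change — hoakomvad
  rule 2 (intervocalic voicing): hoakomvad → hoagomvad
  rule 3 (vowel merger): hoagomvad → hoogomvod
  rule 4 (h-loss): hoogomvod → oogomvod
  rule 5 (pre-nasal raising): oogomvod → oogumvod
  rule 6 (unconditioned shift): oogumvod → oogumvoz
  ⇒ Modenu oogumvoz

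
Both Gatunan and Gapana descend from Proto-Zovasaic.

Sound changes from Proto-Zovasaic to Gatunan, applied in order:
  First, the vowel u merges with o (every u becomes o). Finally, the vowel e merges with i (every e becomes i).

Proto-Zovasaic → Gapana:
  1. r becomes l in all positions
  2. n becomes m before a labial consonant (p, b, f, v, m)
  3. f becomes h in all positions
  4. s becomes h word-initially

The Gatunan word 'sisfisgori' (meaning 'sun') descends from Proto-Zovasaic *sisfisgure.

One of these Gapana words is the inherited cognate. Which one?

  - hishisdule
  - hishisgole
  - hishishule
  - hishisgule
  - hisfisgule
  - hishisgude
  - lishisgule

hishisgule

Gapana: *sisfisgure
  sisfisgure → sisfisgule   [unconditioned shift]
  sisfisgule (rule 2 does not apply)
  sisfisgule → sishisgule   [unconditioned shift]
  sishisgule → hishisgule   [debuccalisation]
  giving Gapana hishisgule.
The other candidates each miss or misapply at least one Gapana change.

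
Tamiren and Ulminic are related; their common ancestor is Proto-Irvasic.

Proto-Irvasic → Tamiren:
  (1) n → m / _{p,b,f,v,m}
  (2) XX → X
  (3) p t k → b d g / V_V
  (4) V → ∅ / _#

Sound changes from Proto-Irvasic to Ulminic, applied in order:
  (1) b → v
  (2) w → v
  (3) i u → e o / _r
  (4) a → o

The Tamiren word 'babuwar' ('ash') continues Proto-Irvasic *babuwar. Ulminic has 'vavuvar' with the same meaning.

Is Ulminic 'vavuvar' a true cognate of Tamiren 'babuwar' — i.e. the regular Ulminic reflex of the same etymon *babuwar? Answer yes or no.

Derive the expected Ulminic reflex of *babuwar:
Ulminic: *babuwar > vavuwar > vavuvar > vovuvor  (by unconditioned shift, unconditioned shift, vowel merger)
The regular Ulminic reflex would be 'vovuvor', but the attested form is 'vavuvar'. The correspondence is irregular, so they are not cognates (the Ulminic form has a different source).

no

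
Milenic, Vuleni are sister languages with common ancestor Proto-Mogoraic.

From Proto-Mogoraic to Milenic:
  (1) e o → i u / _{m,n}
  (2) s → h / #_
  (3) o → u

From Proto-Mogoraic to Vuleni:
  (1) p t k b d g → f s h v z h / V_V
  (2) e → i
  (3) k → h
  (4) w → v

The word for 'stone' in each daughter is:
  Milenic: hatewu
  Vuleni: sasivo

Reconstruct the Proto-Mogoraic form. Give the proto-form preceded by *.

*satewo

Position 6: Milenic has u, Vuleni has o. Vuleni preserves o here (none of its changes turn any other segment into o), so the proto-segment is *o.
Position 3: Milenic has t, Vuleni has s. Milenic preserves t here (none of its changes turn any other segment into t), so the proto-segment is *t.
This points to *satewo. Verify forward in each daughter:
Milenic: start from *satewo.
  rule 1: no change — satewo
  rule 2 (debuccalisation): satewo → hatewo
  rule 3 (vowel merger): hatewo → hatewu
  ⇒ Milenic hatewu
Vuleni: start from *satewo.
  rule 1 (intervocalic lenition): satewo → sasewo
  rule 2 (vowel merger): sasewo → sasiwo
  rule 3: no change — sasiwo
  rule 4 (unconditioned shift): sasiwo → sasivo
  ⇒ Vuleni sasivo
No other proto-form is consistent with every reflex, so the reconstruction is *satewo.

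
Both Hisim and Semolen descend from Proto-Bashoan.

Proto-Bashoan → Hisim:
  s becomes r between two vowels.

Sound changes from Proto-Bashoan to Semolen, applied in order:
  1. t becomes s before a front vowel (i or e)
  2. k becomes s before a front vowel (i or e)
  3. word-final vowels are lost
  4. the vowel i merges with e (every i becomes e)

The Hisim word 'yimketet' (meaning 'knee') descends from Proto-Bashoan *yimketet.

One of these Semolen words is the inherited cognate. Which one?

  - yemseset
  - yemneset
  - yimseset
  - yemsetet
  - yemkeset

yemseset

Semolen: *yimketet > yimkeset > yimseset > yemseset  (by palatalisation, palatalisation, vowel merger)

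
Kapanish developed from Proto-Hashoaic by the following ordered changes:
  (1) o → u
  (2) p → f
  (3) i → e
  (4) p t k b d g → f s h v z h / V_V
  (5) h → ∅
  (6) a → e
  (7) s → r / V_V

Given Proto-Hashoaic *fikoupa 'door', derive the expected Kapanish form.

feuufe

Kapanish: *fikoupa
  fikoupa → fikuupa   [vowel merger]
  fikuupa → fikuufa   [unconditioned shift]
  fikuufa → fekuufa   [vowel merger]
  fekuufa → fehuufa   [intervocalic lenition]
  fehuufa → feuufa   [h-loss]
  feuufa → feuufe   [vowel merger]
  feuufe (rule 7 does not apply)
  giving Kapanish feuufe.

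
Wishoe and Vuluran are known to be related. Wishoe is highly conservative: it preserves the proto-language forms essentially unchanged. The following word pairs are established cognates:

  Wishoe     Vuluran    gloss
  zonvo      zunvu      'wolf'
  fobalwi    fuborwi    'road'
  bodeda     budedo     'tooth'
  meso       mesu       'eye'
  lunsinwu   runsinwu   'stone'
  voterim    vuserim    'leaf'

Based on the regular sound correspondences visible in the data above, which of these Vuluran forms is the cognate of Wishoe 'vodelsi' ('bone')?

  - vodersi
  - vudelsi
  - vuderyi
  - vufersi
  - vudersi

vudersi

bodeda ~ budedo, voterim ~ vuserim — Wishoe o corresponds to Vuluran u after a consonant, before a consonant other than r, m, n, p, b, f, v.
fobalwi ~ fuborwi — Wishoe l corresponds to Vuluran r after a vowel, before a consonant other than r, m, n, p, b, f, v.
Applying these to Wishoe 'vodelsi':
  vodelsi → vudelsi   (o→u after a consonant, before a consonant other than r, m, n, p, b, f, v)
  vudelsi → vudersi   (l→r after a vowel, before a consonant other than r, m, n, p, b, f, v)
So the Vuluran cognate is 'vudersi'.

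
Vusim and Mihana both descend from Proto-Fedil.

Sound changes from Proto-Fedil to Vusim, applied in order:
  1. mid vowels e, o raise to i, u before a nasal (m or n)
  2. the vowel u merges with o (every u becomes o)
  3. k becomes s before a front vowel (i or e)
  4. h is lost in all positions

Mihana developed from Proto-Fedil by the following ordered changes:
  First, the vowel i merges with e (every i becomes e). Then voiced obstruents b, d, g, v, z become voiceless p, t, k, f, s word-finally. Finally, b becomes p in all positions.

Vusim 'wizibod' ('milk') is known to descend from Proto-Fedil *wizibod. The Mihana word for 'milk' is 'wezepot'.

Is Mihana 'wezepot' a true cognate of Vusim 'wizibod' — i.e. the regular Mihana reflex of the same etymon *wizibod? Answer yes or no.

yes

Derive the expected Mihana reflex of *wizibod:
Mihana: *wizibod > wezebod > wezebot > wezepot  (by vowel merger, final devoicing, unconditioned shift)
Mihana 'wezepot' matches the regular reflex exactly, so the pair is cognate.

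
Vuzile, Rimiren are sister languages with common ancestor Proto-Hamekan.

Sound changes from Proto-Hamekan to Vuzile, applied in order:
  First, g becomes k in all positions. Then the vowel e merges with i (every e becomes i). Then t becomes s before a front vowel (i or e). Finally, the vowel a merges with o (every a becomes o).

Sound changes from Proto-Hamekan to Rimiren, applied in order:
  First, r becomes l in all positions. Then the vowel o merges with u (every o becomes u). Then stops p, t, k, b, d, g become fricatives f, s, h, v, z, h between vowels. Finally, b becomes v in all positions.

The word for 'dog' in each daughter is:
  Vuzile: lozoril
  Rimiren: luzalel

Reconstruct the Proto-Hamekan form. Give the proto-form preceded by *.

Position 5: Vuzile has r, Rimiren has l. Vuzile preserves r here (none of its changes turn any other segment into r), so the proto-segment is *r.
Position 6: Vuzile has i, Rimiren has e. Rimiren preserves e here (none of its changes turn any other segment into e), so the proto-segment is *e.
Position 2: Vuzile has o, Rimiren has u. Taking the neighbouring segments as reconstructed: Vuzile o could go back to *a or *o; Rimiren u could go back to *o or *u — the one source consistent with every daughter is *o.
This points to *lozarel. Verify forward in each daughter:
Vuzile: *lozarel
  lozarel (rule 1 does not apply)
  lozarel → lozaril   [vowel merger]
  lozaril (rule 3 does not apply)
  lozaril → lozoril   [vowel merger]
  giving Vuzile lozoril.
Rimiren: *lozarel
  lozarel → lozalel   [unconditioned shift]
  lozalel → luzalel   [vowel merger]
  luzalel (rule 3 does not apply)
  luzalel (rule 4 does not apply)
  giving Rimiren luzalel.
No other proto-form is consistent with every reflex, so the reconstruction is *lozarel.

*lozarel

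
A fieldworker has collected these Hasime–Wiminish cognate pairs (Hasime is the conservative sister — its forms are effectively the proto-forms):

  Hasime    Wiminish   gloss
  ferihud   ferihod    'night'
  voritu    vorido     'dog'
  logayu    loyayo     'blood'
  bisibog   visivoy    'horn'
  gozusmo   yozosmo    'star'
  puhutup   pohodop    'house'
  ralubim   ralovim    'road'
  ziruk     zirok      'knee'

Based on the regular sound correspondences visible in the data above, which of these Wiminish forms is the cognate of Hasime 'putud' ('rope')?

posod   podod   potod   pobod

podod

ferihud ~ ferihod, gozusmo ~ yozosmo — Hasime u corresponds to Wiminish o after a consonant, before a consonant other than r, m, n, p, b, f, v.
voritu ~ vorido, puhutup ~ pohodop — Hasime t corresponds to Wiminish d between vowels (before a back vowel).
Applying these to Hasime 'putud':
  putud → potud   (u→o after a consonant, before a consonant other than r, m, n, p, b, f, v)
  potud → podud   (t→d between vowels (before a back vowel))
  podud → podod   (u→o after a consonant, before a consonant other than r, m, n, p, b, f, v)
So the Wiminish cognate is 'podod'.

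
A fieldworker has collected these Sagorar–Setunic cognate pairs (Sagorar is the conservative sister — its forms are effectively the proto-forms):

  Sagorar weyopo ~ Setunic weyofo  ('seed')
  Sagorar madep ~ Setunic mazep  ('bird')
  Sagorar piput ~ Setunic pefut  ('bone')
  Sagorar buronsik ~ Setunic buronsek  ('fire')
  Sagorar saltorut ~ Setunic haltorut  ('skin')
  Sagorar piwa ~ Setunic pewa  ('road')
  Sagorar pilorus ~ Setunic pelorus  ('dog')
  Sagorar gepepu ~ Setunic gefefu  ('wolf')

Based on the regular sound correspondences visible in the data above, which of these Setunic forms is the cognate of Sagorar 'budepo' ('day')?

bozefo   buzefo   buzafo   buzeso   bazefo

buzefo

madep ~ mazep — Sagorar d corresponds to Setunic z between vowels (before a front vowel).
weyopo ~ weyofo — Sagorar p corresponds to Setunic f between vowels (before a back vowel).
Applying these to Sagorar 'budepo':
  budepo → buzepo   (d→z between vowels (before a front vowel))
  buzepo → buzefo   (p→f between vowels (before a back vowel))
So the Setunic cognate is 'buzefo'.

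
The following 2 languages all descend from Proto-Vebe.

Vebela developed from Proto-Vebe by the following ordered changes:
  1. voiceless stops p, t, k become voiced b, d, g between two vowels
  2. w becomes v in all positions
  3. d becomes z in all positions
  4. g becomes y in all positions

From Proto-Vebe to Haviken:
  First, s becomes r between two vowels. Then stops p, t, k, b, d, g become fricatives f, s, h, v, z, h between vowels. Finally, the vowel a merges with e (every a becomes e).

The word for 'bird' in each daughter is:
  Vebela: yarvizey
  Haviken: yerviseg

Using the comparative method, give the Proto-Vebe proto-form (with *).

*yarviteg

Position 2: Vebela has a, Haviken has e. Vebela preserves a here (none of its changes turn any other segment into a), so the proto-segment is *a.
Position 8: Vebela has y, Haviken has g. Haviken preserves g here (none of its changes turn any other segment into g), so the proto-segment is *g.
Verify the candidate proto-form against each daughter:
Vebela: start from *yarviteg.
  rule 1 (intervocalic voicing): yarviteg → yarvideg
  rule 2: no change — yarvideg
  rule 3 (unconditioned shift): yarvideg → yarvizeg
  rule 4 (unconditioned shift): yarvizeg → yarvizey
  ⇒ Vebela yarvizey
Haviken: *yarviteg > yarviseg > yerviseg  (by intervocalic lenition, vowel merger)
*yarviteg is the unique common source.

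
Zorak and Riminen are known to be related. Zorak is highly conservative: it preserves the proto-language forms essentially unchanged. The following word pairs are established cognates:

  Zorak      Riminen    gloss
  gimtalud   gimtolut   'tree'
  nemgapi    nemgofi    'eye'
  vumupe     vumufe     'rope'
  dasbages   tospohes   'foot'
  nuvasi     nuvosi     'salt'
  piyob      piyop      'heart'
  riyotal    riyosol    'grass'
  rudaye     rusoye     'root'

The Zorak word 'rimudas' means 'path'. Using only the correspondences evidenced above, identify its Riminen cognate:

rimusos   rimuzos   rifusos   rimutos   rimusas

rimusos

rudaye ~ rusoye — Zorak d corresponds to Riminen s between vowels (before a back vowel).
gimtalud ~ gimtolut, dasbages ~ tospohes — Zorak a corresponds to Riminen o after a consonant, before a consonant other than r, m, n, p, b, f, v.
Applying these to Zorak 'rimudas':
  rimudas → rimusas   (d→s between vowels (before a back vowel))
  rimusas → rimusos   (a→o after a consonant, before a consonant other than r, m, n, p, b, f, v)
So the Riminen cognate is 'rimusos'.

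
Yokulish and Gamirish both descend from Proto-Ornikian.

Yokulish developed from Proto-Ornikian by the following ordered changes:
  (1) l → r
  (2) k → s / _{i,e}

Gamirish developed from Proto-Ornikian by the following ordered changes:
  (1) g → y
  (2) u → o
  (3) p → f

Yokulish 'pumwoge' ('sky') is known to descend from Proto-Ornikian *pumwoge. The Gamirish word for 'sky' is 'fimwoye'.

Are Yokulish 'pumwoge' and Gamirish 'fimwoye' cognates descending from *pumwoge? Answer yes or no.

no

Derive the expected Gamirish reflex of *pumwoge:
Gamirish: *pumwoge > pumwoye > pomwoye > fomwoye  (by unconditioned shift, vowel merger, unconditioned shift)
The regular Gamirish reflex would be 'fomwoye', but the attested form is 'fimwoye'. The correspondence is irregular, so they are not cognates (the Gamirish form has a different source).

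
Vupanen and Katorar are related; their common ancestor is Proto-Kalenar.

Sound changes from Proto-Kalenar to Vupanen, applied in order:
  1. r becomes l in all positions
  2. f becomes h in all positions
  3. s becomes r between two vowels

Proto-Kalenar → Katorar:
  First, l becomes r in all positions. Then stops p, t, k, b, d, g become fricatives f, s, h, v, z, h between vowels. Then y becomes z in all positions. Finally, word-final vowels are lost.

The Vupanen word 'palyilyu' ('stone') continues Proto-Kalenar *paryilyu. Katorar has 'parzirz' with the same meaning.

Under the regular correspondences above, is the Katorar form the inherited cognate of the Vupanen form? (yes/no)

Derive the expected Katorar reflex of *paryilyu:
Katorar: *paryilyu > paryiryu > parzirzu > parzirz  (by unconditioned shift, unconditioned shift, apocope)
Katorar 'parzirz' matches the regular reflex exactly, so the pair is cognate.

yes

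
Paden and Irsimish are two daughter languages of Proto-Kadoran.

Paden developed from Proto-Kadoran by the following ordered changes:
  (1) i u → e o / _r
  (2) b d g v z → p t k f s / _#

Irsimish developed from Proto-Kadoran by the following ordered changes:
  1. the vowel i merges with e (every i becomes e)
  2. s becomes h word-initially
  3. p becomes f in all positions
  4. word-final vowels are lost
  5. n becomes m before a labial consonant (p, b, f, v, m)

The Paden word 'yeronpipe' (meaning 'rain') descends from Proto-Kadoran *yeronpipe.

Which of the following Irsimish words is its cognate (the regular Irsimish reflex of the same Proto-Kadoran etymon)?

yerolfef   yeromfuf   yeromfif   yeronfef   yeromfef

Irsimish: *yeronpipe
  yeronpipe → yeronpepe   [vowel merger]
  yeronpepe (rule 2 does not apply)
  yeronpepe → yeronfefe   [unconditioned shift]
  yeronfefe → yeronfef   [apocope]
  yeronfef → yeromfef   [nasal place assimilation]
  giving Irsimish yeromfef.

yeromfef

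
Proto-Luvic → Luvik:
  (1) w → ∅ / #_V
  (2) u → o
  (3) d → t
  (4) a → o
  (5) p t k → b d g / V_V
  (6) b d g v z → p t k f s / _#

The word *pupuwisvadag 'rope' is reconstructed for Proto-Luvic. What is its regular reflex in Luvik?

Luvik: start from *pupuwisvadag.
  rule 1: no change — pupuwisvadag
  rule 2 (vowel merger): pupuwisvadag → popowisvadag
  rule 3 (unconditioned shift): popowisvadag → popowisvatag
  rule 4 (vowel merger): popowisvatag → popowisvotog
  rule 5 (intervocalic voicing): popowisvotog → pobowisvodog
  rule 6 (final devoicing): pobowisvodog → pobowisvodok
  ⇒ Luvik pobowisvodok

pobowisvodok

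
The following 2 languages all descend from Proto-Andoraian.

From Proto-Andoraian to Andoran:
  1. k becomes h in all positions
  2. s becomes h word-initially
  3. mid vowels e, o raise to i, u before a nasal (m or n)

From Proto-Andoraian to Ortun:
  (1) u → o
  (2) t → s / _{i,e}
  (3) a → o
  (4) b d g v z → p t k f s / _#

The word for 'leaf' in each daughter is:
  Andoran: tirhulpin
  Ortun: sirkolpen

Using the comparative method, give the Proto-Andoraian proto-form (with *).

Position 4: Andoran has h, Ortun has k. Taking the neighbouring segments as reconstructed: Andoran h could go back to *k or *h; Ortun k can only go back to *k — the one source consistent with every daughter is *k.
Position 8: Andoran has i, Ortun has e. Ortun preserves e here (none of its changes turn any other segment into e), so the proto-segment is *e.
Verify the candidate proto-form against each daughter:
Andoran: *tirkulpen
  tirkulpen → tirhulpen   [unconditioned shift]
  tirhulpen (rule 2 does not apply)
  tirhulpen → tirhulpin   [pre-nasal raising]
  giving Andoran tirhulpin.
Ortun: *tirkulpen
  tirkulpen → tirkolpen   [vowel merger]
  tirkolpen → sirkolpen   [palatalisation]
  sirkolpen (rule 3 does not apply)
  sirkolpen (rule 4 does not apply)
  giving Ortun sirkolpen.
*tirkulpen is the unique common source.

*tirkulpen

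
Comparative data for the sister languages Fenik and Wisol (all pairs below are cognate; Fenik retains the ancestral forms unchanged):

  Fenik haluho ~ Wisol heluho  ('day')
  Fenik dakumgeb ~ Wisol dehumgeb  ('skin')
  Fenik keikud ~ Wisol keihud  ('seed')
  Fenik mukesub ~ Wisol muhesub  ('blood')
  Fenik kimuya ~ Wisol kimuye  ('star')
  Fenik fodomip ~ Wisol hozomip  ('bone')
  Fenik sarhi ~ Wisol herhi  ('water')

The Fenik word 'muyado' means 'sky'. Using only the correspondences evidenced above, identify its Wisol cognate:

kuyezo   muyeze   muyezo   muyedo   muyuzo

haluho ~ heluho, dakumgeb ~ dehumgeb — Fenik a corresponds to Wisol e after a consonant, before a consonant other than r, m, n, p, b, f, v.
fodomip ~ hozomip — Fenik d corresponds to Wisol z between vowels (before a back vowel).
Applying these to Fenik 'muyado':
  muyado → muyedo   (a→e after a consonant, before a consonant other than r, m, n, p, b, f, v)
  muyedo → muyezo   (d→z between vowels (before a back vowel))
So the Wisol cognate is 'muyezo'.

muyezo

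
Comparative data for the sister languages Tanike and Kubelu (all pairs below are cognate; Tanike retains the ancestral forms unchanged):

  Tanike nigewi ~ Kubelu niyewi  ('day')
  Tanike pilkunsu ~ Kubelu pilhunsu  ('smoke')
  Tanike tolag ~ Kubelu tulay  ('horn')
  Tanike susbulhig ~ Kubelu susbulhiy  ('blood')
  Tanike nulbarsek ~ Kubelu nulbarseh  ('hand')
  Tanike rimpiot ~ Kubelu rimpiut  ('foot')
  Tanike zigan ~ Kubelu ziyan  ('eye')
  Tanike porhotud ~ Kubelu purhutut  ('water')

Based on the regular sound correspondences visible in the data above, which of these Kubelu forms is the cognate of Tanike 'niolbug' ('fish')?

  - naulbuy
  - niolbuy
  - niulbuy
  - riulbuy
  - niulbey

niulbuy

rimpiot ~ rimpiut — Tanike o corresponds to Kubelu u after a vowel, before a consonant other than r, m, n, p, b, f, v.
tolag ~ tulay, susbulhig ~ susbulhiy — Tanike g corresponds to Kubelu y word-finally.
Applying these to Tanike 'niolbug':
  niolbug → niulbug   (o→u after a vowel, before a consonant other than r, m, n, p, b, f, v)
  niulbug → niulbuy   (g→y word-finally)
So the Kubelu cognate is 'niulbuy'.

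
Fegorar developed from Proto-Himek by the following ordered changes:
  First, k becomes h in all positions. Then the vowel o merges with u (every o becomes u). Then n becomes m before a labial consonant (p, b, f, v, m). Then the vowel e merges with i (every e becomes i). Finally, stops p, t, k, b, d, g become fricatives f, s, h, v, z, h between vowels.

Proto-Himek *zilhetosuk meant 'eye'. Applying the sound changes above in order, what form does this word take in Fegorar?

zilhisusuh

Fegorar: start from *zilhetosuk.
  rule 1 (unconditioned shift): zilhetosuk → zilhetosuh
  rule 2 (vowel merger): zilhetosuh → zilhetusuh
  rule 3: no change — zilhetusuh
  rule 4 (vowel merger): zilhetusuh → zilhitusuh
  rule 5 (intervocalic lenition): zilhitusuh → zilhisusuh
  ⇒ Fegorar zilhisusuh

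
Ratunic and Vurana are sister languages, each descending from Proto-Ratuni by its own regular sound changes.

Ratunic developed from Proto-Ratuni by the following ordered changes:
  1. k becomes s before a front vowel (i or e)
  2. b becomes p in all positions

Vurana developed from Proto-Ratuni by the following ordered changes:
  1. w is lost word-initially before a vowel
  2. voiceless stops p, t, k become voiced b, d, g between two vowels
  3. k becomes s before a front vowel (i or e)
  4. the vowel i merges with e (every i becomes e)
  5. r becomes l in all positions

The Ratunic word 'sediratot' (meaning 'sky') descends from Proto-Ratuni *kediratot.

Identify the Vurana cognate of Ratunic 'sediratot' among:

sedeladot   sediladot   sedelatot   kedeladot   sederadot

Vurana: start from *kediratot.
  rule 1: no change — kediratot
  rule 2 (intervocalic voicing): kediratot → kediradot
  rule 3 (palatalisation): kediradot → sediradot
  rule 4 (vowel merger): sediradot → sederadot
  rule 5 (unconditioned shift): sederadot → sedeladot
  ⇒ Vurana sedeladot
Only 'sedeladot' matches the regular Vurana development of *kediratot.

sedeladot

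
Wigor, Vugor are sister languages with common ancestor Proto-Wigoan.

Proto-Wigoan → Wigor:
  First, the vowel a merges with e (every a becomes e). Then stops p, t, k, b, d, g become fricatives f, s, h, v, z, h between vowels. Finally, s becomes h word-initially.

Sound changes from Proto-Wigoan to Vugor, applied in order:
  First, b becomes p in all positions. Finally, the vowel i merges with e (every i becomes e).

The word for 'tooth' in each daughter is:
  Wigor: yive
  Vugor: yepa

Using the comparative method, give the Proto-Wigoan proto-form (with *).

Position 2: Wigor has i, Vugor has e. Wigor preserves i here (none of its changes turn any other segment into i), so the proto-segment is *i.
Position 4: Wigor has e, Vugor has a. Vugor preserves a here (none of its changes turn any other segment into a), so the proto-segment is *a.
Position 3: Wigor has v, Vugor has p. Taking the neighbouring segments as reconstructed: Wigor v could go back to *b or *v; Vugor p could go back to *p or *b — the one source consistent with every daughter is *b.
This points to *yiba. Verify forward in each daughter:
Wigor: *yiba
  yiba → yibe   [vowel merger]
  yibe → yive   [intervocalic lenition]
  yive (rule 3 does not apply)
  giving Wigor yive.
Vugor: *yiba
  yiba → yipa   [unconditioned shift]
  yipa → yepa   [vowel merger]
  giving Vugor yepa.
Only *yiba yields all of Wigor yive, Vugor yepa.

*yiba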